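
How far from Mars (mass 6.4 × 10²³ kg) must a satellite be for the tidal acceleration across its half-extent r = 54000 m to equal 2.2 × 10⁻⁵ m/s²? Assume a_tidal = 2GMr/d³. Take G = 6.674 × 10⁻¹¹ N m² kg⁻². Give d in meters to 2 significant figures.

2GMr/d³ = a_tidal  ⇒  d = (2GMr / a_tidal)^(1/3)
d = (2 × 6.674×10⁻¹¹ × (6.4 × 10²³) × (54000) / (2.2 × 10⁻⁵))^(1/3)
  = 5.9 × 10⁷ m

5.9 × 10⁷ m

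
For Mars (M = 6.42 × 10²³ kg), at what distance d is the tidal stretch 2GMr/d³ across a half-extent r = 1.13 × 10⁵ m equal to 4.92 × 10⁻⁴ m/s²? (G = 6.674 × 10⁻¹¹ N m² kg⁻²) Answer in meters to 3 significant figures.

2.70 × 10⁷ m

2GMr/d³ = a_tidal  ⇒  d = (2GMr / a_tidal)^(1/3)
d = (2 × 6.674×10⁻¹¹ × (6.42 × 10²³) × (1.13 × 10⁵) / (4.92 × 10⁻⁴))^(1/3)
  = 2.70 × 10⁷ m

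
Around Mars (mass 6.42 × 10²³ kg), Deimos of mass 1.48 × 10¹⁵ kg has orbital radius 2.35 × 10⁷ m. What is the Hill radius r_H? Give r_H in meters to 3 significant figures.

2.15 × 10⁴ m

r_H ≈ a (m/3M)^(1/3)
    = (2.35 × 10⁷) × (1.48 × 10¹⁵ / (3 × 6.42 × 10²³))^(1/3)
    = 2.15 × 10⁴ m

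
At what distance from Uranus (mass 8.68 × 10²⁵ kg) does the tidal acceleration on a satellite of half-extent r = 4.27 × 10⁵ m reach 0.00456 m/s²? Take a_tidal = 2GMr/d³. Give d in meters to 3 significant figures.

1.03 × 10⁸ m

2GMr/d³ = a_tidal  ⇒  d = (2GMr / a_tidal)^(1/3)
d = (2 × 6.674×10⁻¹¹ × (8.68 × 10²⁵) × (4.27 × 10⁵) / (0.00456))^(1/3)
  = 1.03 × 10⁸ m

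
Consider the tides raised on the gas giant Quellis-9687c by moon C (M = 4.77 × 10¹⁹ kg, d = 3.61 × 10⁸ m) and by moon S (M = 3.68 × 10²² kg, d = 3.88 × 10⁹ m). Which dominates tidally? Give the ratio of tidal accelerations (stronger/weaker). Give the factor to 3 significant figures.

The tide-raising term goes as M/d³ (the gradient of a 1/d² field).
Moon C: (4.77 × 10¹⁹) / (3.61 × 10⁸)³ = 1.014 × 10⁻⁶
Moon S: (3.68 × 10²²) / (3.88 × 10⁹)³ = 6.300 × 10⁻⁷
Ratio (larger/smaller) = 1.61

Moon C, by a factor of ≈ 1.61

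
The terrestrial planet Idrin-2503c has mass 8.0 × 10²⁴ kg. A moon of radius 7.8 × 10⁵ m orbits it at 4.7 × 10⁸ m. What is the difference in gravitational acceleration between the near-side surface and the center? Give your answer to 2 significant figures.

8.0 × 10⁻⁶ m/s²

a_tidal = 2GMr/d³
        = 2 × (6.674 × 10⁻¹¹) × (8.0 × 10²⁴) × (7.8 × 10⁵) / (4.7 × 10⁸)³
        = 8.0 × 10⁻⁶ m/s²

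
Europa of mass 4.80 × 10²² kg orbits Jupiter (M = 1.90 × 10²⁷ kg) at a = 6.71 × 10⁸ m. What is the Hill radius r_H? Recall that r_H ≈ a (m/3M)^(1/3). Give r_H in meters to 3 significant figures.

r_H ≈ a (m/3M)^(1/3)
    = (6.71 × 10⁸) × (4.80 × 10²² / (3 × 1.90 × 10²⁷))^(1/3)
    = 1.37 × 10⁷ m

1.37 × 10⁷ m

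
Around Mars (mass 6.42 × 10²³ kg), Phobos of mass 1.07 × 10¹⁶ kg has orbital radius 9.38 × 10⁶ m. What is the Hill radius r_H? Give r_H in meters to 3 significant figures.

1.66 × 10⁴ m

r_H ≈ a (m/3M)^(1/3)
    = (9.38 × 10⁶) × (1.07 × 10¹⁶ / (3 × 6.42 × 10²³))^(1/3)
    = 1.66 × 10⁴ m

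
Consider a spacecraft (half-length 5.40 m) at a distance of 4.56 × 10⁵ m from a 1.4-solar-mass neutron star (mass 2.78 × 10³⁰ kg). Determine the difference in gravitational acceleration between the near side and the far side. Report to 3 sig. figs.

a_tidal = 4GMr/d³
        = 4 × (6.674 × 10⁻¹¹) × (2.78 × 10³⁰) × (5.40) / (4.56 × 10⁵)³
        = 4.23 × 10⁴ m/s²

4.23 × 10⁴ m/s²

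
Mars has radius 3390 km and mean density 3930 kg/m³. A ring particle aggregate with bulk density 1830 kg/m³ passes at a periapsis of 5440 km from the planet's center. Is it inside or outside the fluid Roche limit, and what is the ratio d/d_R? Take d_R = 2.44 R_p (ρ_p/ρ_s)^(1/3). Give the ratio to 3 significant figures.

d_R = 2.44 × (3390 km) × (3930/1830)^(1/3) = 10670 km
d/d_R = (5440) / (10670) = 0.510
Since d/d_R < 1, the body is inside the Roche limit.

inside; d/d_R ≈ 0.510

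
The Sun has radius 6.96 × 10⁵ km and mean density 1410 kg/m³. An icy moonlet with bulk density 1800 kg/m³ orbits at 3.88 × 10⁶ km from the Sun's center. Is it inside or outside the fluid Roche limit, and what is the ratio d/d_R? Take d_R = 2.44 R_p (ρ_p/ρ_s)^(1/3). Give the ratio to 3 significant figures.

d_R = 2.44 × (6.96 × 10⁵ km) × (1410/1800)^(1/3) = 1.565 × 10⁶ km
d/d_R = (3.88 × 10⁶) / (1.565 × 10⁶) = 2.48
Since d/d_R > 1, the body is outside the Roche limit.

outside; d/d_R ≈ 2.48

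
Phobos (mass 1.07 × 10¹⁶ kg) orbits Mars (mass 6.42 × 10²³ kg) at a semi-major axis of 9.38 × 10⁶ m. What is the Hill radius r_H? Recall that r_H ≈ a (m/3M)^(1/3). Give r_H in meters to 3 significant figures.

1.66 × 10⁴ m

r_H ≈ a (m/3M)^(1/3)
    = (9.38 × 10⁶) × (1.07 × 10¹⁶ / (3 × 6.42 × 10²³))^(1/3)
    = 1.66 × 10⁴ m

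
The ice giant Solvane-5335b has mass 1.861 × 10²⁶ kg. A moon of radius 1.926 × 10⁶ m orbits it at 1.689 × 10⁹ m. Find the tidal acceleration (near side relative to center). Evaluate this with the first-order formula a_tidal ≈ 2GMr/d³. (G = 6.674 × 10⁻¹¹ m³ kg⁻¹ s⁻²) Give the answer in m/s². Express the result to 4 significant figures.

Δg = 2GMr/d³
   = 2 × (6.674 × 10⁻¹¹) × (1.861 × 10²⁶) × (1.926 × 10⁶) / (1.689 × 10⁹)³
   = 9.930 × 10⁻⁶ m/s²

9.930 × 10⁻⁶ m/s²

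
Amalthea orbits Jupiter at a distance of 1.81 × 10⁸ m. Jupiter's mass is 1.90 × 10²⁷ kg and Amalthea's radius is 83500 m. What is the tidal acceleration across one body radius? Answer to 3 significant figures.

Δg = 2GMr/d³
   = 2 × (6.674 × 10⁻¹¹) × (1.90 × 10²⁷) × (83500) / (1.81 × 10⁸)³
   = 3.57 × 10⁻³ m/s²

3.57 × 10⁻³ m/s²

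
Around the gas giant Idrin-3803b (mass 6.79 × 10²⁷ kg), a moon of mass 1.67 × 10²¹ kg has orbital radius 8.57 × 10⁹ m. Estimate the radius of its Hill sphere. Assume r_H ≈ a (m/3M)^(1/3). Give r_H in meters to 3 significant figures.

r_H ≈ a (m/3M)^(1/3)
    = (8.57 × 10⁹) × (1.67 × 10²¹ / (3 × 6.79 × 10²⁷))^(1/3)
    = 3.72 × 10⁷ m

3.72 × 10⁷ m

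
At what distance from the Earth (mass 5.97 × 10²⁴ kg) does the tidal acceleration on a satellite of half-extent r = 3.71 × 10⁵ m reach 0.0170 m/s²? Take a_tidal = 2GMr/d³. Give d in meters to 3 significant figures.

2.59 × 10⁷ m

2GMr/d³ = a_tidal  ⇒  d = (2GMr / a_tidal)^(1/3)
d = (2 × 6.674×10⁻¹¹ × (5.97 × 10²⁴) × (3.71 × 10⁵) / (0.0170))^(1/3)
  = 2.59 × 10⁷ m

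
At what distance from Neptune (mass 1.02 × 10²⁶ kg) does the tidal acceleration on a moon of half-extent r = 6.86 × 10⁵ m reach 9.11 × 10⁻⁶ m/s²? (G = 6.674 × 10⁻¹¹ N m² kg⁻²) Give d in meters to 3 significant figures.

2GMr/d³ = a_tidal  ⇒  d = (2GMr / a_tidal)^(1/3)
d = (2 × 6.674×10⁻¹¹ × (1.02 × 10²⁶) × (6.86 × 10⁵) / (9.11 × 10⁻⁶))^(1/3)
  = 1.01 × 10⁹ m

1.01 × 10⁹ m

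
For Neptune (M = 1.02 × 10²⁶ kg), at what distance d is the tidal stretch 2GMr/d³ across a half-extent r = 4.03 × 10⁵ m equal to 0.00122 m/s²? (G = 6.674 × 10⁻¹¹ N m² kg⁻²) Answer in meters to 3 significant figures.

2GMr/d³ = a_tidal  ⇒  d = (2GMr / a_tidal)^(1/3)
d = (2 × 6.674×10⁻¹¹ × (1.02 × 10²⁶) × (4.03 × 10⁵) / (0.00122))^(1/3)
  = 1.65 × 10⁸ m

1.65 × 10⁸ m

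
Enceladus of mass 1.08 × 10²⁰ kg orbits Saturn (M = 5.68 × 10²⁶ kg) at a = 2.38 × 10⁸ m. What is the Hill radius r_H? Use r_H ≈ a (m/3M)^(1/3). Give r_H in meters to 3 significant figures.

9.49 × 10⁵ m

r_H ≈ a (m/3M)^(1/3)
    = (2.38 × 10⁸) × (1.08 × 10²⁰ / (3 × 5.68 × 10²⁶))^(1/3)
    = 9.49 × 10⁵ m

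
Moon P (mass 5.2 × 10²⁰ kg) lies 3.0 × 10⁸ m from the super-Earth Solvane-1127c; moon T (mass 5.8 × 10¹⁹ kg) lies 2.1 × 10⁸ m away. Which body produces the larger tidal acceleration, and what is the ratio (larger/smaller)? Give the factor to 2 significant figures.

Tidal stretch scales as M/d³; compute that for each body.
Moon P: (5.2 × 10²⁰) / (3.0 × 10⁸)³ = 1.926 × 10⁻⁵
Moon T: (5.8 × 10¹⁹) / (2.1 × 10⁸)³ = 6.263 × 10⁻⁶
Ratio (larger/smaller) = 3.1

Moon P, by a factor of ≈ 3.1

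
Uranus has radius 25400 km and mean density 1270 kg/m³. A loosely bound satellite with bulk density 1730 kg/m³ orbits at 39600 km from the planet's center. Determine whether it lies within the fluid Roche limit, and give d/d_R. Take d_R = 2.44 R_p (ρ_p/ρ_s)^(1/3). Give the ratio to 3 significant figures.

d_R = 2.44 × (25400 km) × (1270/1730)^(1/3) = 55910 km
d/d_R = (39600) / (55910) = 0.708
Since d/d_R < 1, the body is inside the Roche limit.

inside; d/d_R ≈ 0.708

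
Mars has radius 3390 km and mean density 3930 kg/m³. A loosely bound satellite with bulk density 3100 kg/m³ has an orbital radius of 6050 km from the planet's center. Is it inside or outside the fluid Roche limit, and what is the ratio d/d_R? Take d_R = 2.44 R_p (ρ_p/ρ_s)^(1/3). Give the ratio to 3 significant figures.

d_R = 2.44 × (3390 km) × (3930/3100)^(1/3) = 8952 km
d/d_R = (6050) / (8952) = 0.676
Since d/d_R < 1, the body is inside the Roche limit.

inside; d/d_R ≈ 0.676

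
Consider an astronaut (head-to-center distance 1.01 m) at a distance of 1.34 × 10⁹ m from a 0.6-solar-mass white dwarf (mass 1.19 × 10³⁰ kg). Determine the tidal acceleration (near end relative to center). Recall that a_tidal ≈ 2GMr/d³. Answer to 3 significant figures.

6.67 × 10⁻⁸ m/s²

Differencing GM/(d−r)² and GM/d² to first order in r/d gives 2GMr/d³.
Δg = 2GMr/d³
   = 2 × (6.674 × 10⁻¹¹) × (1.19 × 10³⁰) × (1.01) / (1.34 × 10⁹)³
   = 6.67 × 10⁻⁸ m/s²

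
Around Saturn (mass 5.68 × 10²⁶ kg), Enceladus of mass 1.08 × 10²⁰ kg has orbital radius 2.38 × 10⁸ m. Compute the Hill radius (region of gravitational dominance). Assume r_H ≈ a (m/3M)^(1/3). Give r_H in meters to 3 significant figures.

r_H ≈ a (m/3M)^(1/3)
    = (2.38 × 10⁸) × (1.08 × 10²⁰ / (3 × 5.68 × 10²⁶))^(1/3)
    = 9.49 × 10⁵ m

9.49 × 10⁵ m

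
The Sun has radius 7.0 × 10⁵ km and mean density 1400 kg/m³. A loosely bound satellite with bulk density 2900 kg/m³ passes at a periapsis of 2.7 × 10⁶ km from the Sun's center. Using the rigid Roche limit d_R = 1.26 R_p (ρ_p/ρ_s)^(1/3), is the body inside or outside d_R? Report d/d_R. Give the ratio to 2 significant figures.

outside; d/d_R ≈ 3.9

d_R = 1.26 × (7.0 × 10⁵ km) × (1400/2900)^(1/3) = 6.919 × 10⁵ km
d/d_R = (2.7 × 10⁶) / (6.919 × 10⁵) = 3.9
Since d/d_R > 1, the body is outside the Roche limit.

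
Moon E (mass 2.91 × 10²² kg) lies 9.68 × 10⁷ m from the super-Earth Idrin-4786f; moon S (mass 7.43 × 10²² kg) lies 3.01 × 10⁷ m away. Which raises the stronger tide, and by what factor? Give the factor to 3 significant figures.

The tide-raising term goes as M/d³ (the gradient of a 1/d² field).
Moon E: (2.91 × 10²²) / (9.68 × 10⁷)³ = 3.208 × 10⁻²
Moon S: (7.43 × 10²²) / (3.01 × 10⁷)³ = 2.725
Ratio (larger/smaller) = 84.9

Moon S, by a factor of ≈ 84.9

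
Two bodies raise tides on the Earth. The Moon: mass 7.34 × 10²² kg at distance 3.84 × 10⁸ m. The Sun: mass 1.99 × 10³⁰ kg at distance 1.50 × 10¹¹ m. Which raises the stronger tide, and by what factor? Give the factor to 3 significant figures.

The Moon, by a factor of ≈ 2.20

Compare M/d³ for the two perturbers:
The Moon: (7.34 × 10²²) / (3.84 × 10⁸)³ = 1.296 × 10⁻³
The Sun: (1.99 × 10³⁰) / (1.50 × 10¹¹)³ = 5.896 × 10⁻⁴
Ratio (larger/smaller) = 2.20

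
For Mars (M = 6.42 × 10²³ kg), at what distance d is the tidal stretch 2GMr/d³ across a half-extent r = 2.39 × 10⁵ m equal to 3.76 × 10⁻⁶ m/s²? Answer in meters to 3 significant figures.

2GMr/d³ = a_tidal  ⇒  d = (2GMr / a_tidal)^(1/3)
d = (2 × 6.674×10⁻¹¹ × (6.42 × 10²³) × (2.39 × 10⁵) / (3.76 × 10⁻⁶))^(1/3)
  = 1.76 × 10⁸ m

1.76 × 10⁸ m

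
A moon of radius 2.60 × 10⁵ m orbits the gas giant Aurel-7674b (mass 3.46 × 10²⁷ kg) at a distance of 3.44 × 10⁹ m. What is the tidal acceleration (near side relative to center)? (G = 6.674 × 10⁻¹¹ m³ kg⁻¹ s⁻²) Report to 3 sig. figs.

Δg = 2GMr/d³
   = 2 × (6.674 × 10⁻¹¹) × (3.46 × 10²⁷) × (2.60 × 10⁵) / (3.44 × 10⁹)³
   = 2.95 × 10⁻⁶ m/s²

2.95 × 10⁻⁶ m/s²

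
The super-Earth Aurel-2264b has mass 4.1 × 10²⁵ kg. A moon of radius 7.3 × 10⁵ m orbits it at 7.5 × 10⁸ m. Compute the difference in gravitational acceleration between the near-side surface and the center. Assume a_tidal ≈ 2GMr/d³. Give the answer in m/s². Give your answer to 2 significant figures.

9.5 × 10⁻⁶ m/s²

Since r ≪ d, expand the inverse-square field across one radius to get the leading 2GMr/d³ term.
Δa = 2GMr/d³
   = 2 × (6.674 × 10⁻¹¹) × (4.1 × 10²⁵) × (7.3 × 10⁵) / (7.5 × 10⁸)³
   = 9.5 × 10⁻⁶ m/s²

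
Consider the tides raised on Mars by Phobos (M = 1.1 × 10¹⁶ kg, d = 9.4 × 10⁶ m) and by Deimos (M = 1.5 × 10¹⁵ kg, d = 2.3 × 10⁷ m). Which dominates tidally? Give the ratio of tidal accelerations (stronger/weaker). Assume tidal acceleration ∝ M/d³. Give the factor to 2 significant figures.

Tidal acceleration ∝ M/d³, so compare M/d³ for each.
Phobos: (1.1 × 10¹⁶) / (9.4 × 10⁶)³ = 1.324 × 10⁻⁵
Deimos: (1.5 × 10¹⁵) / (2.3 × 10⁷)³ = 1.233 × 10⁻⁷
Ratio (larger/smaller) = 110

Phobos, by a factor of ≈ 110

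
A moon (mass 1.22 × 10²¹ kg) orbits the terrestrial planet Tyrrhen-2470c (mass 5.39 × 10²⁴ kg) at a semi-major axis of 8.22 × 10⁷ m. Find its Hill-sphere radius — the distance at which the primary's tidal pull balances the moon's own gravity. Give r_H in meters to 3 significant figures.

r_H ≈ a (m/3M)^(1/3)
    = (8.22 × 10⁷) × (1.22 × 10²¹ / (3 × 5.39 × 10²⁴))^(1/3)
    = 3.47 × 10⁶ m

3.47 × 10⁶ m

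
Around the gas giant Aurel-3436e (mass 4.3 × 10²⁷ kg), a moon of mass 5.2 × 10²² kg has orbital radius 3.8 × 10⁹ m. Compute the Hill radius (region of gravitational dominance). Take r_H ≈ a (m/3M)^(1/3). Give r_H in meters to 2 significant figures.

r_H ≈ a (m/3M)^(1/3)
    = (3.8 × 10⁹) × (5.2 × 10²² / (3 × 4.3 × 10²⁷))^(1/3)
    = 6.0 × 10⁷ m

6.0 × 10⁷ m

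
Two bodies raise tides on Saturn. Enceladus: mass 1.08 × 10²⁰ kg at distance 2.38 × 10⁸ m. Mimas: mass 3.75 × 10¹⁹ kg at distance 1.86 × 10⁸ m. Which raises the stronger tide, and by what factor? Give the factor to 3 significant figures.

Enceladus, by a factor of ≈ 1.37

Tidal stretch scales as M/d³; compute that for each body.
Enceladus: (1.08 × 10²⁰) / (2.38 × 10⁸)³ = 8.011 × 10⁻⁶
Mimas: (3.75 × 10¹⁹) / (1.86 × 10⁸)³ = 5.828 × 10⁻⁶
Ratio (larger/smaller) = 1.37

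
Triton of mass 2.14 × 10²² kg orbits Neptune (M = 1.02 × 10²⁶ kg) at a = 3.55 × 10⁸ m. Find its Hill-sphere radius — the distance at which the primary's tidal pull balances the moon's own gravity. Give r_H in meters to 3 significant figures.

1.46 × 10⁷ m

r_H ≈ a (m/3M)^(1/3)
    = (3.55 × 10⁸) × (2.14 × 10²² / (3 × 1.02 × 10²⁶))^(1/3)
    = 1.46 × 10⁷ m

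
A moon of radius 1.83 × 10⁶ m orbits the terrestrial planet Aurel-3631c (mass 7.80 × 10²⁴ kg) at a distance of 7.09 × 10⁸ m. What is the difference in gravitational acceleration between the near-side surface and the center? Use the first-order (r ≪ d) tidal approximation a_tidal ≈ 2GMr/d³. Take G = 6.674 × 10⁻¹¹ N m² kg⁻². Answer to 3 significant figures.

Δa = 2GMr/d³
   = 2 × (6.674 × 10⁻¹¹) × (7.80 × 10²⁴) × (1.83 × 10⁶) / (7.09 × 10⁸)³
   = 5.35 × 10⁻⁶ m/s²

5.35 × 10⁻⁶ m/s²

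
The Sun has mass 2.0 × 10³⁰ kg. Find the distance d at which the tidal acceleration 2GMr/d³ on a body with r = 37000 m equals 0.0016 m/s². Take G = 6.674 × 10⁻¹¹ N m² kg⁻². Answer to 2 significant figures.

1.8 × 10⁹ m

2GMr/d³ = a_tidal  ⇒  d = (2GMr / a_tidal)^(1/3)
d = (2 × 6.674×10⁻¹¹ × (2.0 × 10³⁰) × (37000) / (0.0016))^(1/3)
  = 1.8 × 10⁹ m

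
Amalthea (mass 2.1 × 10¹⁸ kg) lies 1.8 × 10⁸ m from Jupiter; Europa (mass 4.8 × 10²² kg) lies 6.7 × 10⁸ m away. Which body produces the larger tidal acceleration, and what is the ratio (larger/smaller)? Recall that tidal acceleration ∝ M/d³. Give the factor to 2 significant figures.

Tidal stretch scales as M/d³; compute that for each body.
Amalthea: (2.1 × 10¹⁸) / (1.8 × 10⁸)³ = 3.601 × 10⁻⁷
Europa: (4.8 × 10²²) / (6.7 × 10⁸)³ = 1.596 × 10⁻⁴
Ratio (larger/smaller) = 440

Europa, by a factor of ≈ 440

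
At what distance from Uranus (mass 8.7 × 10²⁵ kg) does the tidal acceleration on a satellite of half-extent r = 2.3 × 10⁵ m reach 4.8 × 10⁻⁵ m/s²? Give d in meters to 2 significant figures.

2GMr/d³ = a_tidal  ⇒  d = (2GMr / a_tidal)^(1/3)
d = (2 × 6.674×10⁻¹¹ × (8.7 × 10²⁵) × (2.3 × 10⁵) / (4.8 × 10⁻⁵))^(1/3)
  = 3.8 × 10⁸ m

3.8 × 10⁸ m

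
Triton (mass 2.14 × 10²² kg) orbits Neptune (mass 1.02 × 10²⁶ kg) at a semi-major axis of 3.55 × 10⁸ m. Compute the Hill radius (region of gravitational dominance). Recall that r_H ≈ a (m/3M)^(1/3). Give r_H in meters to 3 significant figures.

1.46 × 10⁷ m

r_H ≈ a (m/3M)^(1/3)
    = (3.55 × 10⁸) × (2.14 × 10²² / (3 × 1.02 × 10²⁶))^(1/3)
    = 1.46 × 10⁷ m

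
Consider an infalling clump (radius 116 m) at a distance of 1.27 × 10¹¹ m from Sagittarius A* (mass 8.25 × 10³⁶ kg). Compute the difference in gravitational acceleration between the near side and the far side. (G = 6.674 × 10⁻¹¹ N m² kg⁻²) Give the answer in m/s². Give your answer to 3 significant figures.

1.25 × 10⁻⁴ m/s²

a_tidal = 4GMr/d³
        = 4 × (6.674 × 10⁻¹¹) × (8.25 × 10³⁶) × (116) / (1.27 × 10¹¹)³
        = 1.25 × 10⁻⁴ m/s²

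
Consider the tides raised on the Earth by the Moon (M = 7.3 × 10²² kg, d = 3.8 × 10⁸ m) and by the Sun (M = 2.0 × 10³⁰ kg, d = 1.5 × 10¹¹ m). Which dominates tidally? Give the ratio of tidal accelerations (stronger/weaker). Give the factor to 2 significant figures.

Compare M/d³ for the two perturbers:
The Moon: (7.3 × 10²²) / (3.8 × 10⁸)³ = 1.330 × 10⁻³
The Sun: (2.0 × 10³⁰) / (1.5 × 10¹¹)³ = 5.926 × 10⁻⁴
Ratio (larger/smaller) = 2.2

The Moon, by a factor of ≈ 2.2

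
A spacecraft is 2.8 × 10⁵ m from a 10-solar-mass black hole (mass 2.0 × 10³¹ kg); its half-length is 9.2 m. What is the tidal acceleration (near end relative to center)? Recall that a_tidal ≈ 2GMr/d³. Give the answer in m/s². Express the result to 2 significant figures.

1.1 × 10⁶ m/s²

Δg = 2GMr/d³
   = 2 × (6.674 × 10⁻¹¹) × (2.0 × 10³¹) × (9.2) / (2.8 × 10⁵)³
   = 1.1 × 10⁶ m/s²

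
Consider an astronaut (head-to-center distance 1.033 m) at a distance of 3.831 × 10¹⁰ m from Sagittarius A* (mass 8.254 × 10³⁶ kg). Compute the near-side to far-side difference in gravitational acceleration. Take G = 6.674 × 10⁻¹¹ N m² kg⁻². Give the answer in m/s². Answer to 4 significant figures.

4.048 × 10⁻⁵ m/s²

The field gradient is 2GM/d³; across the full diameter 2r the difference is 4GMr/d³.
Δa = 4GMr/d³
   = 4 × (6.674 × 10⁻¹¹) × (8.254 × 10³⁶) × (1.033) / (3.831 × 10¹⁰)³
   = 4.048 × 10⁻⁵ m/s²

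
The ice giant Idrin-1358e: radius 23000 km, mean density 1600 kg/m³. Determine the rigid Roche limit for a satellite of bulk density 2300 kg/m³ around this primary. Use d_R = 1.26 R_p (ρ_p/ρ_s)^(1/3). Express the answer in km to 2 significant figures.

d_R = 1.26 × 23000 km × (1600/2300)^(1/3)
    = 26000 km

26000 km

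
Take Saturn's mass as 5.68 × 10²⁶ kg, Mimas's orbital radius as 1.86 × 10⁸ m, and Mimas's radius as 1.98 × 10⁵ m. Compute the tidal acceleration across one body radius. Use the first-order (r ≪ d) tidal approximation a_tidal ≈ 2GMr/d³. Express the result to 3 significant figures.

2.33 × 10⁻³ m/s²

Since r ≪ d, expand the inverse-square field across one radius to get the leading 2GMr/d³ term.
Δa = 2GMr/d³
   = 2 × (6.674 × 10⁻¹¹) × (5.68 × 10²⁶) × (1.98 × 10⁵) / (1.86 × 10⁸)³
   = 2.33 × 10⁻³ m/s²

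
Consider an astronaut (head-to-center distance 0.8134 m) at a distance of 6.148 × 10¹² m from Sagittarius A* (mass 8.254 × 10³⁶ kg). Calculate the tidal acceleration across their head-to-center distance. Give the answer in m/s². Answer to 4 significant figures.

3.856 × 10⁻¹² m/s²

Δg = 2GMr/d³
   = 2 × (6.674 × 10⁻¹¹) × (8.254 × 10³⁶) × (0.8134) / (6.148 × 10¹²)³
   = 3.856 × 10⁻¹² m/s²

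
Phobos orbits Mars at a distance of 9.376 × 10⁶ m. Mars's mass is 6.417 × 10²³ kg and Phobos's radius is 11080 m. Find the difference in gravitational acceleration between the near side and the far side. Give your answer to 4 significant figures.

2.303 × 10⁻³ m/s²

a_tidal = 4GMr/d³
        = 4 × (6.674 × 10⁻¹¹) × (6.417 × 10²³) × (11080) / (9.376 × 10⁶)³
        = 2.303 × 10⁻³ m/s²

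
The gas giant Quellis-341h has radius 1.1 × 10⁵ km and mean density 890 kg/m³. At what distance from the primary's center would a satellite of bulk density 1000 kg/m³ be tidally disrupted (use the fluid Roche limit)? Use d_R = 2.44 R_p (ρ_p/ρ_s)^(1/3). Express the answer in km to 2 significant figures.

2.6 × 10⁵ km

d_R = 2.44 × 1.1 × 10⁵ km × (890/1000)^(1/3)
    = 2.6 × 10⁵ km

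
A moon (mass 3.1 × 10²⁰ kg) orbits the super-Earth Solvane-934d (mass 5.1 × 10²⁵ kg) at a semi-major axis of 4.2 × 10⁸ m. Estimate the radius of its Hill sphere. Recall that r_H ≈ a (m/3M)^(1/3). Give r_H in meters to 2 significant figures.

5.3 × 10⁶ m

r_H ≈ a (m/3M)^(1/3)
    = (4.2 × 10⁸) × (3.1 × 10²⁰ / (3 × 5.1 × 10²⁵))^(1/3)
    = 5.3 × 10⁶ m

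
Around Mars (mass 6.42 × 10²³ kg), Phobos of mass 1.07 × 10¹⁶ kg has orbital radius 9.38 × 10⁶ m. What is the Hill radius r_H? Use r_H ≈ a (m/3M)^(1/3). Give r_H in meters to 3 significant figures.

r_H ≈ a (m/3M)^(1/3)
    = (9.38 × 10⁶) × (1.07 × 10¹⁶ / (3 × 6.42 × 10²³))^(1/3)
    = 1.66 × 10⁴ m

1.66 × 10⁴ m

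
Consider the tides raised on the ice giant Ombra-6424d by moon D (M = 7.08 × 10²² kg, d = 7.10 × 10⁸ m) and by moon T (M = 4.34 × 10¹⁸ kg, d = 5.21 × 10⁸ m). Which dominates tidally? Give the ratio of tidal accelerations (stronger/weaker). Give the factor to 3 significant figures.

Tidal acceleration ∝ M/d³, so compare M/d³ for each.
Moon D: (7.08 × 10²²) / (7.10 × 10⁸)³ = 1.978 × 10⁻⁴
Moon T: (4.34 × 10¹⁸) / (5.21 × 10⁸)³ = 3.069 × 10⁻⁸
Ratio (larger/smaller) = 6450

Moon D, by a factor of ≈ 6450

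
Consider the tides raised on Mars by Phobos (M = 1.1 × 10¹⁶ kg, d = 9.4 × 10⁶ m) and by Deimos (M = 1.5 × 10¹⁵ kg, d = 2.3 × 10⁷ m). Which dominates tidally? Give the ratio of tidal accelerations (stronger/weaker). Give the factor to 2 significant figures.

The tide-raising term goes as M/d³ (the gradient of a 1/d² field).
Phobos: (1.1 × 10¹⁶) / (9.4 × 10⁶)³ = 1.324 × 10⁻⁵
Deimos: (1.5 × 10¹⁵) / (2.3 × 10⁷)³ = 1.233 × 10⁻⁷
Ratio (larger/smaller) = 110

Phobos, by a factor of ≈ 110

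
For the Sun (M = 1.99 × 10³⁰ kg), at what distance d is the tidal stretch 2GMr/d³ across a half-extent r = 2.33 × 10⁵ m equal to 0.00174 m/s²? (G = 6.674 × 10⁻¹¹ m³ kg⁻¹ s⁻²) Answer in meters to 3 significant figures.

3.29 × 10⁹ m

2GMr/d³ = a_tidal  ⇒  d = (2GMr / a_tidal)^(1/3)
d = (2 × 6.674×10⁻¹¹ × (1.99 × 10³⁰) × (2.33 × 10⁵) / (0.00174))^(1/3)
  = 3.29 × 10⁹ m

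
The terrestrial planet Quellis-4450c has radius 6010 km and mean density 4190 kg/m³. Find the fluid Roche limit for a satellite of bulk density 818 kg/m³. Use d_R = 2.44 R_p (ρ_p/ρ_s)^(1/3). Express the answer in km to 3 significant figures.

d_R = 2.44 × 6010 km × (4190/818)^(1/3)
    = 25300 km

25300 km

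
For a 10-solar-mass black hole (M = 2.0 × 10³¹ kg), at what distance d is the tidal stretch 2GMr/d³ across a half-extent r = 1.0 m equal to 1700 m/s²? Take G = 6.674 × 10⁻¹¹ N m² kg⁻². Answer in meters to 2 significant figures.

2GMr/d³ = a_tidal  ⇒  d = (2GMr / a_tidal)^(1/3)
d = (2 × 6.674×10⁻¹¹ × (2.0 × 10³¹) × (1.0) / (1700))^(1/3)
  = 1.2 × 10⁶ m

1.2 × 10⁶ m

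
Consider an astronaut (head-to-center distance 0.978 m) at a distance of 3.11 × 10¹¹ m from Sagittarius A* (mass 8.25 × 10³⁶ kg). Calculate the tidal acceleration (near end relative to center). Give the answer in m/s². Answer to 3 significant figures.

a_tidal = 2GMr/d³
        = 2 × (6.674 × 10⁻¹¹) × (8.25 × 10³⁶) × (0.978) / (3.11 × 10¹¹)³
        = 3.58 × 10⁻⁸ m/s²

3.58 × 10⁻⁸ m/s²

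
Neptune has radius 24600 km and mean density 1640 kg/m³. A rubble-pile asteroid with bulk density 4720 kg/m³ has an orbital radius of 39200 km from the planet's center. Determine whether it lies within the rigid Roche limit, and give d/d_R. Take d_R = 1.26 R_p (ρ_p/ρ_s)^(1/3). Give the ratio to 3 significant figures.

d_R = 1.26 × (24600 km) × (1640/4720)^(1/3) = 21790 km
d/d_R = (39200) / (21790) = 1.80
Since d/d_R > 1, the body is outside the Roche limit.

outside; d/d_R ≈ 1.80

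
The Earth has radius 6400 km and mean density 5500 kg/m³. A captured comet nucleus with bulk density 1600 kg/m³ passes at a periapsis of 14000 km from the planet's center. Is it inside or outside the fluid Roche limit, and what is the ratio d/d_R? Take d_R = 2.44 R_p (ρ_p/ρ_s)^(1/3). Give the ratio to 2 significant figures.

d_R = 2.44 × (6400 km) × (5500/1600)^(1/3) = 23570 km
d/d_R = (14000) / (23570) = 0.59
Since d/d_R < 1, the body is inside the Roche limit.

inside; d/d_R ≈ 0.59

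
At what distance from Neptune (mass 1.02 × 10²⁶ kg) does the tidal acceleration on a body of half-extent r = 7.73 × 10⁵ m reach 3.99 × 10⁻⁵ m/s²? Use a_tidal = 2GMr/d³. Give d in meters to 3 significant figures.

6.41 × 10⁸ m

2GMr/d³ = a_tidal  ⇒  d = (2GMr / a_tidal)^(1/3)
d = (2 × 6.674×10⁻¹¹ × (1.02 × 10²⁶) × (7.73 × 10⁵) / (3.99 × 10⁻⁵))^(1/3)
  = 6.41 × 10⁸ m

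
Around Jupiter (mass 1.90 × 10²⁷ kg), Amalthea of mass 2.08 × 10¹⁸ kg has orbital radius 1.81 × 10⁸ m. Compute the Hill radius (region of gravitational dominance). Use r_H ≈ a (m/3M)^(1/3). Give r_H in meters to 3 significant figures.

r_H ≈ a (m/3M)^(1/3)
    = (1.81 × 10⁸) × (2.08 × 10¹⁸ / (3 × 1.90 × 10²⁷))^(1/3)
    = 1.29 × 10⁵ m

1.29 × 10⁵ m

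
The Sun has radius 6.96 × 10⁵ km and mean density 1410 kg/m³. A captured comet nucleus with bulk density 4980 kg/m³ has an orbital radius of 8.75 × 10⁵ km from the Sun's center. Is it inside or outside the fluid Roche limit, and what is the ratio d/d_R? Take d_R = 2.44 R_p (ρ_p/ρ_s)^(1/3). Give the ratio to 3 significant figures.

d_R = 2.44 × (6.96 × 10⁵ km) × (1410/4980)^(1/3) = 1.115 × 10⁶ km
d/d_R = (8.75 × 10⁵) / (1.115 × 10⁶) = 0.785
Since d/d_R < 1, the body is inside the Roche limit.

inside; d/d_R ≈ 0.785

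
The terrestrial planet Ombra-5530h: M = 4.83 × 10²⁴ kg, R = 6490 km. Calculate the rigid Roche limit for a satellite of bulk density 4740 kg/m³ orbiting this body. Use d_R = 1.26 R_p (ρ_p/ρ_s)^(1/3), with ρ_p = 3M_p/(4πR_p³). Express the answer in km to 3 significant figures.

7870 km

ρ_p = 3M_p/(4πR_p³) = 3 × (4.83 × 10²⁴) / (4π × (6.49 × 10⁶ m)³) = 4220 kg/m³
d_R = 1.26 × 6490 km × (4220/4740)^(1/3)
    = 7870 km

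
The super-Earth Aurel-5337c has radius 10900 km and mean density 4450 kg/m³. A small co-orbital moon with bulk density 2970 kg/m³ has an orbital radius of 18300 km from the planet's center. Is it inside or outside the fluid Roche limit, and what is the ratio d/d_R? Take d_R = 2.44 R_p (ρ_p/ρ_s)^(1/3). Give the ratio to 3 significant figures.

inside; d/d_R ≈ 0.601

d_R = 2.44 × (10900 km) × (4450/2970)^(1/3) = 30430 km
d/d_R = (18300) / (30430) = 0.601
Since d/d_R < 1, the body is inside the Roche limit.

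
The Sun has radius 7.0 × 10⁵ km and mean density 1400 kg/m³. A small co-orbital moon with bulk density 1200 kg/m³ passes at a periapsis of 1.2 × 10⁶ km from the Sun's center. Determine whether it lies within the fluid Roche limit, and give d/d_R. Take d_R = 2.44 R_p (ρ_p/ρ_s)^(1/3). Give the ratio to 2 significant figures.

inside; d/d_R ≈ 0.67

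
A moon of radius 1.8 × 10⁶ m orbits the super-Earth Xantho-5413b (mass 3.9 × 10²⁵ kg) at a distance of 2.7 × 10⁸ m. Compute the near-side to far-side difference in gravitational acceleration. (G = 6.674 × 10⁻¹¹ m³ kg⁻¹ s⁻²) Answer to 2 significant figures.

9.5 × 10⁻⁴ m/s²

Near-to-far spans 2r, so the tidal difference is twice the near-to-center value: 4GMr/d³.
a_tidal = 4GMr/d³
        = 4 × (6.674 × 10⁻¹¹) × (3.9 × 10²⁵) × (1.8 × 10⁶) / (2.7 × 10⁸)³
        = 9.5 × 10⁻⁴ m/s²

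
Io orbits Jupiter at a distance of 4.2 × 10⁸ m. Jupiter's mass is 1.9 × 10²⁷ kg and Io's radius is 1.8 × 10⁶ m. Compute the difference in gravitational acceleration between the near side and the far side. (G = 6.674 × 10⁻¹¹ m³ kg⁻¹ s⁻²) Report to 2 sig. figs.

a_tidal = 4GMr/d³
        = 4 × (6.674 × 10⁻¹¹) × (1.9 × 10²⁷) × (1.8 × 10⁶) / (4.2 × 10⁸)³
        = 1.2 × 10⁻² m/s²

1.2 × 10⁻² m/s²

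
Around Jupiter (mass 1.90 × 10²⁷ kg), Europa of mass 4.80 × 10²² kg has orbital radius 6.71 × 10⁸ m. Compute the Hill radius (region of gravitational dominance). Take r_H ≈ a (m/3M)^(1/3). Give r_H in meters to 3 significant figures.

1.37 × 10⁷ m

r_H ≈ a (m/3M)^(1/3)
    = (6.71 × 10⁸) × (4.80 × 10²² / (3 × 1.90 × 10²⁷))^(1/3)
    = 1.37 × 10⁷ m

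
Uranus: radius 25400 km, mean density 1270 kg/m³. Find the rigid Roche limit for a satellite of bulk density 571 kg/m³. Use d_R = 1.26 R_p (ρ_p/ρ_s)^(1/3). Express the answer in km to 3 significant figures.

41800 km

d_R = 1.26 × 25400 km × (1270/571)^(1/3)
    = 41800 km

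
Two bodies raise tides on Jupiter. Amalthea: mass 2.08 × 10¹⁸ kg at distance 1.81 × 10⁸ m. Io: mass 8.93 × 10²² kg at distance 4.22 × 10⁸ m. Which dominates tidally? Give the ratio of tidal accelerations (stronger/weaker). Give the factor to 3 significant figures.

Io, by a factor of ≈ 3390

Compare M/d³ for the two perturbers:
Amalthea: (2.08 × 10¹⁸) / (1.81 × 10⁸)³ = 3.508 × 10⁻⁷
Io: (8.93 × 10²²) / (4.22 × 10⁸)³ = 1.188 × 10⁻³
Ratio (larger/smaller) = 3390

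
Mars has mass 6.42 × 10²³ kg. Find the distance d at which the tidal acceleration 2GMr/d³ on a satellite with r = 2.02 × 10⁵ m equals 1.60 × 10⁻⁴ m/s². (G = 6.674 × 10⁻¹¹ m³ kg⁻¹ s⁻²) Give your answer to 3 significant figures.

4.76 × 10⁷ m

2GMr/d³ = a_tidal  ⇒  d = (2GMr / a_tidal)^(1/3)
d = (2 × 6.674×10⁻¹¹ × (6.42 × 10²³) × (2.02 × 10⁵) / (1.60 × 10⁻⁴))^(1/3)
  = 4.76 × 10⁷ m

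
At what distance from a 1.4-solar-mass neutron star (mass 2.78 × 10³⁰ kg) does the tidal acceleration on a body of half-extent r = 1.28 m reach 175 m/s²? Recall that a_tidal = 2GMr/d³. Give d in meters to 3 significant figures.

2GMr/d³ = a_tidal  ⇒  d = (2GMr / a_tidal)^(1/3)
d = (2 × 6.674×10⁻¹¹ × (2.78 × 10³⁰) × (1.28) / (175))^(1/3)
  = 1.39 × 10⁶ m

1.39 × 10⁶ m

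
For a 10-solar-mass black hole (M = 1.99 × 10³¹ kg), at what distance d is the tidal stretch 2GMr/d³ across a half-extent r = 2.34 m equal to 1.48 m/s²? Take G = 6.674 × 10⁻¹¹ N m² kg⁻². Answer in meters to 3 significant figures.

1.61 × 10⁷ m

2GMr/d³ = a_tidal  ⇒  d = (2GMr / a_tidal)^(1/3)
d = (2 × 6.674×10⁻¹¹ × (1.99 × 10³¹) × (2.34) / (1.48))^(1/3)
  = 1.61 × 10⁷ m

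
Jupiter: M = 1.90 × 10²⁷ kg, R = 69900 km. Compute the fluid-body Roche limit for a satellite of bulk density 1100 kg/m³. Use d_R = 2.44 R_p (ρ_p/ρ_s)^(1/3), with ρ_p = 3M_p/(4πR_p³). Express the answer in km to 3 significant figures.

ρ_p = 3M_p/(4πR_p³) = 3 × (1.90 × 10²⁷) / (4π × (6.99 × 10⁷ m)³) = 1330 kg/m³
d_R = 2.44 × 69900 km × (1330/1100)^(1/3)
    = 1.82 × 10⁵ km

1.82 × 10⁵ km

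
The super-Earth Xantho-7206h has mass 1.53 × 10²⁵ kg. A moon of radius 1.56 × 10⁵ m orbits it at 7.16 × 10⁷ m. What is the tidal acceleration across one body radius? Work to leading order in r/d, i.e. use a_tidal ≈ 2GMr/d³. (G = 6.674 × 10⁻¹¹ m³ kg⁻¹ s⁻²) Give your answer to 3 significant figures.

Differencing GM/(d−r)² and GM/d² to first order in r/d gives 2GMr/d³.
a_tidal = 2GMr/d³
        = 2 × (6.674 × 10⁻¹¹) × (1.53 × 10²⁵) × (1.56 × 10⁵) / (7.16 × 10⁷)³
        = 8.68 × 10⁻⁴ m/s²

8.68 × 10⁻⁴ m/s²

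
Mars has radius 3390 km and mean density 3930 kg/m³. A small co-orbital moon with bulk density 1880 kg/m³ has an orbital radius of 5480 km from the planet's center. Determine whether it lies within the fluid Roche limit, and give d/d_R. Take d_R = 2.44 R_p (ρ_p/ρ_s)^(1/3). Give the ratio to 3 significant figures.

d_R = 2.44 × (3390 km) × (3930/1880)^(1/3) = 10580 km
d/d_R = (5480) / (10580) = 0.518
Since d/d_R < 1, the body is inside the Roche limit.

inside; d/d_R ≈ 0.518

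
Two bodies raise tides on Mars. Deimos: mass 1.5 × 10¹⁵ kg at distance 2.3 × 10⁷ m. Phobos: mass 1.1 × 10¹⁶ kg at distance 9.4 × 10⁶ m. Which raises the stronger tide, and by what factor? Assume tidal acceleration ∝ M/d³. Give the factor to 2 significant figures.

Phobos, by a factor of ≈ 110

Tidal acceleration ∝ M/d³, so compare M/d³ for each.
Deimos: (1.5 × 10¹⁵) / (2.3 × 10⁷)³ = 1.233 × 10⁻⁷
Phobos: (1.1 × 10¹⁶) / (9.4 × 10⁶)³ = 1.324 × 10⁻⁵
Ratio (larger/smaller) = 110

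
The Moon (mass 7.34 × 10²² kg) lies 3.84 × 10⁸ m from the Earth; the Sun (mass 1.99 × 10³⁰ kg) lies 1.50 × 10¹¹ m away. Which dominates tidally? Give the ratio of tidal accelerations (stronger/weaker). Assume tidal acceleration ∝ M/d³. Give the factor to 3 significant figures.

The Moon, by a factor of ≈ 2.20

Tidal acceleration ∝ M/d³, so compare M/d³ for each.
The Moon: (7.34 × 10²²) / (3.84 × 10⁸)³ = 1.296 × 10⁻³
The Sun: (1.99 × 10³⁰) / (1.50 × 10¹¹)³ = 5.896 × 10⁻⁴
Ratio (larger/smaller) = 2.20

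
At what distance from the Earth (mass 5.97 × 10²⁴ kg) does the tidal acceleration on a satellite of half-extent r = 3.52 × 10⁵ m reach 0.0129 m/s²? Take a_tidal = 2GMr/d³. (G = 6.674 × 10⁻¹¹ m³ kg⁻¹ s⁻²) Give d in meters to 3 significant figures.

2GMr/d³ = a_tidal  ⇒  d = (2GMr / a_tidal)^(1/3)
d = (2 × 6.674×10⁻¹¹ × (5.97 × 10²⁴) × (3.52 × 10⁵) / (0.0129))^(1/3)
  = 2.79 × 10⁷ m

2.79 × 10⁷ m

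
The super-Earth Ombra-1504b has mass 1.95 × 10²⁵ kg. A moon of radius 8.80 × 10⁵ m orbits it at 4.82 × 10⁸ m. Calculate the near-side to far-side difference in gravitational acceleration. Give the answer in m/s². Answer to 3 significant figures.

4.09 × 10⁻⁵ m/s²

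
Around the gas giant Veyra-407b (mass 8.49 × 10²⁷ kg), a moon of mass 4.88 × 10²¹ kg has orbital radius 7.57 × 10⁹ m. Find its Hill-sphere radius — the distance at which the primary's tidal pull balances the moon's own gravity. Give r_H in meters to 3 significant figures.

4.36 × 10⁷ m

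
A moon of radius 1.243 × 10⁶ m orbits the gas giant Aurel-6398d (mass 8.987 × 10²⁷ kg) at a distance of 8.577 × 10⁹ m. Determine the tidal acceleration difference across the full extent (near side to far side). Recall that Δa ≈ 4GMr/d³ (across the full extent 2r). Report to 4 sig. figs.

Δg = 4GMr/d³
   = 4 × (6.674 × 10⁻¹¹) × (8.987 × 10²⁷) × (1.243 × 10⁶) / (8.577 × 10⁹)³
   = 4.726 × 10⁻⁶ m/s²

4.726 × 10⁻⁶ m/s²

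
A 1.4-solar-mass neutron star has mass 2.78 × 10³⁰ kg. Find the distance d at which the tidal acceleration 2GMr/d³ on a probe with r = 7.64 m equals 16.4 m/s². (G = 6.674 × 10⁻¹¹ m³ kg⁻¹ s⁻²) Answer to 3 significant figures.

2GMr/d³ = a_tidal  ⇒  d = (2GMr / a_tidal)^(1/3)
d = (2 × 6.674×10⁻¹¹ × (2.78 × 10³⁰) × (7.64) / (16.4))^(1/3)
  = 5.57 × 10⁶ m

5.57 × 10⁶ m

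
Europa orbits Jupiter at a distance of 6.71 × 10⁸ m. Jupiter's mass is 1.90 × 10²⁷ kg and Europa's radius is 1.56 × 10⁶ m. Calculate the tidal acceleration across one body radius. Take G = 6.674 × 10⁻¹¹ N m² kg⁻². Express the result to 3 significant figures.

Δg = 2GMr/d³
   = 2 × (6.674 × 10⁻¹¹) × (1.90 × 10²⁷) × (1.56 × 10⁶) / (6.71 × 10⁸)³
   = 1.31 × 10⁻³ m/s²

1.31 × 10⁻³ m/s²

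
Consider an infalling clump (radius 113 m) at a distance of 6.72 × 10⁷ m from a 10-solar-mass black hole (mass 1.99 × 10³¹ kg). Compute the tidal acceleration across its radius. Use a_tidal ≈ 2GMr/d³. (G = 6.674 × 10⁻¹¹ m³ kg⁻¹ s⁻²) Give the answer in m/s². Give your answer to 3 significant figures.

Since r ≪ d, expand the inverse-square field across one radius to get the leading 2GMr/d³ term.
a_tidal = 2GMr/d³
        = 2 × (6.674 × 10⁻¹¹) × (1.99 × 10³¹) × (113) / (6.72 × 10⁷)³
        = 9.89 × 10⁻¹ m/s²

9.89 × 10⁻¹ m/s²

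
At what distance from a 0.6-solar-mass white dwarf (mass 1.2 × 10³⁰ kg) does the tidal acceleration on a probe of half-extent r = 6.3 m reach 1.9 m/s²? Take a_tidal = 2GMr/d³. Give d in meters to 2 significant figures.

2GMr/d³ = a_tidal  ⇒  d = (2GMr / a_tidal)^(1/3)
d = (2 × 6.674×10⁻¹¹ × (1.2 × 10³⁰) × (6.3) / (1.9))^(1/3)
  = 8.1 × 10⁶ m

8.1 × 10⁶ m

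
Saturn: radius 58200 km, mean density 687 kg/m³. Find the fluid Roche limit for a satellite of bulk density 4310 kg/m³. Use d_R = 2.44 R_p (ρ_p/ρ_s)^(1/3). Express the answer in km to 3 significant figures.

d_R = 2.44 × 58200 km × (687/4310)^(1/3)
    = 77000 km

77000 km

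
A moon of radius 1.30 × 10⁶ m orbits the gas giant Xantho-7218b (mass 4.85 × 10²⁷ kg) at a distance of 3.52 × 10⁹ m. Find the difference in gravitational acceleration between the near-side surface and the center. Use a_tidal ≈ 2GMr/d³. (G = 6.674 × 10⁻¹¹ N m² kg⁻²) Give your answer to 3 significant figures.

a_tidal = 2GMr/d³
        = 2 × (6.674 × 10⁻¹¹) × (4.85 × 10²⁷) × (1.30 × 10⁶) / (3.52 × 10⁹)³
        = 1.93 × 10⁻⁵ m/s²

1.93 × 10⁻⁵ m/s²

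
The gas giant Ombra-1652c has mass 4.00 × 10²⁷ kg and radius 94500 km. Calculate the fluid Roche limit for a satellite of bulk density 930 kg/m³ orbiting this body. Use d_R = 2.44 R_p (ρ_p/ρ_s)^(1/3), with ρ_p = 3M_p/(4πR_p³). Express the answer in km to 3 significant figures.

ρ_p = 3M_p/(4πR_p³) = 3 × (4.00 × 10²⁷) / (4π × (9.45 × 10⁷ m)³) = 1130 kg/m³
d_R = 2.44 × 94500 km × (1130/930)^(1/3)
    = 2.46 × 10⁵ km

2.46 × 10⁵ km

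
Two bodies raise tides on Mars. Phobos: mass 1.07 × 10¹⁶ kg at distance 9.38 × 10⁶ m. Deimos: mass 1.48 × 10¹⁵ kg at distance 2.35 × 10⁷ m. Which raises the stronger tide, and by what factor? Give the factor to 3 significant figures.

Tidal acceleration ∝ M/d³, so compare M/d³ for each.
Phobos: (1.07 × 10¹⁶) / (9.38 × 10⁶)³ = 1.297 × 10⁻⁵
Deimos: (1.48 × 10¹⁵) / (2.35 × 10⁷)³ = 1.140 × 10⁻⁷
Ratio (larger/smaller) = 114

Phobos, by a factor of ≈ 114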